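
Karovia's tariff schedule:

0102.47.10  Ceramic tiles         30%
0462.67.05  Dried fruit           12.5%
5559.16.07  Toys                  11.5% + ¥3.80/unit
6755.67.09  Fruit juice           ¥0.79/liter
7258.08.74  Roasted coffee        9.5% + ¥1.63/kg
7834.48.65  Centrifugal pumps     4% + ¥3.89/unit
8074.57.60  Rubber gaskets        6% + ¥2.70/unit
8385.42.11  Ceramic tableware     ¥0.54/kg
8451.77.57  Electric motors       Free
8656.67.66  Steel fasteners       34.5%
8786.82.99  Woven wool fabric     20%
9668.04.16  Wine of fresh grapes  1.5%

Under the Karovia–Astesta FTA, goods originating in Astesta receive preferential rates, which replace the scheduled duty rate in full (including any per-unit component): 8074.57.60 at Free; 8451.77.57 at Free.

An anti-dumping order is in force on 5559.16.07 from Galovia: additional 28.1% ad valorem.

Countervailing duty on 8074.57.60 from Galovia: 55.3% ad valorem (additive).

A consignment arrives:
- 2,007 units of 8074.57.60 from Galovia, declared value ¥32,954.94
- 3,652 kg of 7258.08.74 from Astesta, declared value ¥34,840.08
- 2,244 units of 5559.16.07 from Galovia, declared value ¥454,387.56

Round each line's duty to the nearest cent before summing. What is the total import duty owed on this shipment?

¥223,347.52

Line 1 (8074.57.60, Galovia, 2,007 units, ¥32,954.94):
Base rate for 8074.57.60 is 6% + ¥2.70/unit.
8074.57.60 has an FTA preferential rate, but origin Galovia is not Astesta; base rate stands.
Additional duty on 8074.57.60 from Galovia: +55.3%. Applied ad valorem rate: 6% + 55.3% = 61.3%.
Duty = ¥32,954.94 × 61.3% + 2,007 × ¥2.70 = ¥25,620.28.
Line 2 (7258.08.74, Astesta, 3,652 kg, ¥34,840.08):
Base rate for 7258.08.74 is 9.5% + ¥1.63/kg.
Origin Astesta is the FTA partner but 7258.08.74 is not on the preference list; base rate stands.
Duty = ¥34,840.08 × 9.5% + 3,652 × ¥1.63 = ¥9,262.57.
Line 3 (5559.16.07, Galovia, 2,244 units, ¥454,387.56):
Base rate for 5559.16.07 is 11.5% + ¥3.80/unit.
Additional duty on 5559.16.07 from Galovia: +28.1%. Applied ad valorem rate: 11.5% + 28.1% = 39.6%.
Duty = ¥454,387.56 × 39.6% + 2,244 × ¥3.80 = ¥188,464.67.
Total = ¥25,620.28 + ¥9,262.57 + ¥188,464.67 = ¥223,347.52.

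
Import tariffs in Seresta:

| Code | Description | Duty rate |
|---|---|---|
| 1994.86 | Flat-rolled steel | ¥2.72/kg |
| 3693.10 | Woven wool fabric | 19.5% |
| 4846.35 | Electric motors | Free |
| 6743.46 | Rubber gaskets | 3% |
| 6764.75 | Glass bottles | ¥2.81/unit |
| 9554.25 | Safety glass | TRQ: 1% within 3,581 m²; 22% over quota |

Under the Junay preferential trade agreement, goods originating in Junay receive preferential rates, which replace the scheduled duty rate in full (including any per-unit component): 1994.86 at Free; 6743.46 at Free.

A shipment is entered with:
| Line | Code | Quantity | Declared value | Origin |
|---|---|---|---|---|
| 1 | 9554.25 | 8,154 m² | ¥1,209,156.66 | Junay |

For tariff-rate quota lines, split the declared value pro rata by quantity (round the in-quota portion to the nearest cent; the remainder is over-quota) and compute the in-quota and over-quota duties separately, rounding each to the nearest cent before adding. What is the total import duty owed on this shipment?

¥154,498.90

Line 1 (9554.25, Junay, 8,154 m², ¥1,209,156.66):
Code 9554.25 is under a tariff-rate quota (threshold 3,581 m²). In-quota: 3,581 m² at 1%; over-quota: 4,573 m² at 22%.
Pro-rata value split: in-quota = ¥1,209,156.66 × 3,581/8,154 = ¥531,026.49; over-quota = ¥1,209,156.66 − ¥531,026.49 = ¥678,130.17.
In-quota duty = ¥531,026.49 × 1% = ¥5,310.26. Over-quota duty = ¥678,130.17 × 22% = ¥149,188.64.
Line duty = ¥5,310.26 + ¥149,188.64 = ¥154,498.90.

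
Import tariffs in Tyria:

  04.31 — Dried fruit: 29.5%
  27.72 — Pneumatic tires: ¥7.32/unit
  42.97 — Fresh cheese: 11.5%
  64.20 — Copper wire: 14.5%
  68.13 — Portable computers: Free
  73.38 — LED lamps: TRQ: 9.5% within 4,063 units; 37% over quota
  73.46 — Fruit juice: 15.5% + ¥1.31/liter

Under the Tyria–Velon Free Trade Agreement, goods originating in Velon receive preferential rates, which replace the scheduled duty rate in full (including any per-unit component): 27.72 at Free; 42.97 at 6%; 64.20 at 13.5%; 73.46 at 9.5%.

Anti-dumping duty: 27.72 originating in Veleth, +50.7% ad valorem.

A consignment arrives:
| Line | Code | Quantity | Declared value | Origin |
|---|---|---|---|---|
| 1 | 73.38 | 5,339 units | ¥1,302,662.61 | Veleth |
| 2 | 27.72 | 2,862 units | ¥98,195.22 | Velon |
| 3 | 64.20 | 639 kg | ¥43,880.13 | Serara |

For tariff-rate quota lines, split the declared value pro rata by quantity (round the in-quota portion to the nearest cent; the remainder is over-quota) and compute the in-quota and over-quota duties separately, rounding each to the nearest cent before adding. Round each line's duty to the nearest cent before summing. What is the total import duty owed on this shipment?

Line 1 (73.38, Veleth, 5,339 units, ¥1,302,662.61):
Code 73.38 is under a tariff-rate quota (threshold 4,063 units). In-quota: 4,063 units at 9.5%; over-quota: 1,276 units at 37%.
Pro-rata value split: in-quota = ¥1,302,662.61 × 4,063/5,339 = ¥991,331.37; over-quota = ¥1,302,662.61 − ¥991,331.37 = ¥311,331.24.
In-quota duty = ¥991,331.37 × 9.5% = ¥94,176.48. Over-quota duty = ¥311,331.24 × 37% = ¥115,192.56.
Line duty = ¥94,176.48 + ¥115,192.56 = ¥209,369.04.
Line 2 (27.72, Velon, 2,862 units, ¥98,195.22):
Base rate for 27.72 is ¥7.32/unit.
Origin Velon qualifies under the Tyria–Velon agreement and 27.72 is covered: preferential rate Free applies instead.
The additional-duty order on 27.72 targets Veleth, not Velon; it does not apply.
Duty = ¥98,195.22 × 0% = ¥0.00.
Line 3 (64.20, Serara, 639 kg, ¥43,880.13):
Base rate for 64.20 is 14.5%.
64.20 has an FTA preferential rate, but origin Serara is not Velon; base rate stands.
Duty = ¥43,880.13 × 14.5% = ¥6,362.62.
Total = ¥209,369.04 + ¥0.00 + ¥6,362.62 = ¥215,731.66.

¥215,731.66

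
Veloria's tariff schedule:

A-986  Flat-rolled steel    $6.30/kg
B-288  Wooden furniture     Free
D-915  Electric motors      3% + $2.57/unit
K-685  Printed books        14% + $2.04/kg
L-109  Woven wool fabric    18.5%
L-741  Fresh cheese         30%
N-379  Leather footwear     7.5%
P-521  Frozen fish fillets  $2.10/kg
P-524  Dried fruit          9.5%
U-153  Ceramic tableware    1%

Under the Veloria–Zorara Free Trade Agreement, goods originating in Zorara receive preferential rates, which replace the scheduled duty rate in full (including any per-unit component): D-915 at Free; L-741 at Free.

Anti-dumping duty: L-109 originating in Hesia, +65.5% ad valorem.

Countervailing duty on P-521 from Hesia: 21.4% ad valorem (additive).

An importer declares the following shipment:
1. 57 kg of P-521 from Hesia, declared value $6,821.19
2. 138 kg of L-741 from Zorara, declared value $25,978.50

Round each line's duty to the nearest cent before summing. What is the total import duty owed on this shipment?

$1,579.43

Line 1 (P-521, Hesia, 57 kg, $6,821.19):
Base rate for P-521 is $2.10/kg.
Additional duty on P-521 from Hesia: +21.4% ad valorem. Applied ad valorem rate = 21.4%.
Duty = $6,821.19 × 21.4% + 57 × $2.10 = $1,579.43.
Line 2 (L-741, Zorara, 138 kg, $25,978.50):
Base rate for L-741 is 30%.
Origin Zorara qualifies under the Veloria–Zorara agreement and L-741 is covered: preferential rate Free applies instead.
Duty = $25,978.50 × 0% = $0.00.
Total = $1,579.43 + $0.00 = $1,579.43.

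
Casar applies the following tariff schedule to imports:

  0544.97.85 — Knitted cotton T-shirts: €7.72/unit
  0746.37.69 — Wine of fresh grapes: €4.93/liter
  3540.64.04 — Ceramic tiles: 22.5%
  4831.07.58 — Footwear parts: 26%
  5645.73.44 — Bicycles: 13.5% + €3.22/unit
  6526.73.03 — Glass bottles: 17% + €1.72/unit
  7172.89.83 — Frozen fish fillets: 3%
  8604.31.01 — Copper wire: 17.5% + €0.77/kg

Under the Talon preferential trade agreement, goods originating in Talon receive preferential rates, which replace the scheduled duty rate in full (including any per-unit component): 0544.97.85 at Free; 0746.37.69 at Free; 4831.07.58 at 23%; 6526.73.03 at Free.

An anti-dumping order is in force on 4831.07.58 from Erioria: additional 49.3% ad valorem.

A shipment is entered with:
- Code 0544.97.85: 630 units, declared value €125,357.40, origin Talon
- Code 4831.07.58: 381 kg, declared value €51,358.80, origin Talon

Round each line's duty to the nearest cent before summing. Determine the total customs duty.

€11,812.52

Line 1 (0544.97.85, Talon, 630 units, €125,357.40):
Base rate for 0544.97.85 is €7.72/unit.
Origin Talon qualifies under the Casar–Talon agreement and 0544.97.85 is covered: preferential rate Free applies instead.
Duty = €125,357.40 × 0% = €0.00.
Line 2 (4831.07.58, Talon, 381 kg, €51,358.80):
Base rate for 4831.07.58 is 26%.
Origin Talon qualifies under the Casar–Talon agreement and 4831.07.58 is covered: preferential rate 23% applies instead.
The additional-duty order on 4831.07.58 targets Erioria, not Talon; it does not apply.
Duty = €51,358.80 × 23% = €11,812.52.
Total = €0.00 + €11,812.52 = €11,812.52.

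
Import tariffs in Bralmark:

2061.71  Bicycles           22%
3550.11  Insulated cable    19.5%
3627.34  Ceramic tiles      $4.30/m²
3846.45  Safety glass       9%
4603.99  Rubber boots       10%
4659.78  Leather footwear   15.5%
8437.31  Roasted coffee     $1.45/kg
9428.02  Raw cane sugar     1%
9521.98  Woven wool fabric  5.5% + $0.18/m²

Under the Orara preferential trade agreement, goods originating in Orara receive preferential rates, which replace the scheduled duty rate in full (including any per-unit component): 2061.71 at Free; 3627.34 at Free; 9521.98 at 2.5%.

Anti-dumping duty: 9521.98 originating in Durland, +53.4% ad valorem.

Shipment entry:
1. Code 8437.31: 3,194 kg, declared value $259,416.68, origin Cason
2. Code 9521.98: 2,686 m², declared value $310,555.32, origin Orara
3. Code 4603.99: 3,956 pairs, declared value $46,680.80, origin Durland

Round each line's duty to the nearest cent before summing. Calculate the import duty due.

$17,063.26

Line 1 (8437.31, Cason, 3,194 kg, $259,416.68):
Base rate for 8437.31 is $1.45/kg.
Duty = 3,194 × $1.45 = $4,631.30.
Line 2 (9521.98, Orara, 2,686 m², $310,555.32):
Base rate for 9521.98 is 5.5% + $0.18/m².
Origin Orara qualifies under the Bralmark–Orara agreement and 9521.98 is covered: preferential rate 2.5% applies instead.
The additional-duty order on 9521.98 targets Durland, not Orara; it does not apply.
Duty = $310,555.32 × 2.5% = $7,763.88.
Line 3 (4603.99, Durland, 3,956 pairs, $46,680.80):
Base rate for 4603.99 is 10%.
Duty = $46,680.80 × 10% = $4,668.08.
Total = $4,631.30 + $7,763.88 + $4,668.08 = $17,063.26.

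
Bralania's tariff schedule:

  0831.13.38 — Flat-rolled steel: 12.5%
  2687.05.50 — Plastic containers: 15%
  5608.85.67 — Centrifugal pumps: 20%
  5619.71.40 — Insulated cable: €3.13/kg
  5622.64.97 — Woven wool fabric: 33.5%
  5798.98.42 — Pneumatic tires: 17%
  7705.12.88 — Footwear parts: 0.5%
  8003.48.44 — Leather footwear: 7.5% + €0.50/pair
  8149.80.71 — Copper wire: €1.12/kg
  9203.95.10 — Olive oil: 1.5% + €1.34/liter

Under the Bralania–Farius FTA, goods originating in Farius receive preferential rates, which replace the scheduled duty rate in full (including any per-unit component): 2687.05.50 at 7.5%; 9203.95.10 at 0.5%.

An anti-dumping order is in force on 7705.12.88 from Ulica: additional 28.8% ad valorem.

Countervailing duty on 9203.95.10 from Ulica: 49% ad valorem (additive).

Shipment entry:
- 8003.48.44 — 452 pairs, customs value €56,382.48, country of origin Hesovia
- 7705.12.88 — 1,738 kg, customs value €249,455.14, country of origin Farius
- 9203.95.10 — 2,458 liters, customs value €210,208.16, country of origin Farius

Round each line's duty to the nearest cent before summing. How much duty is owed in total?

Line 1 (8003.48.44, Hesovia, 452 pairs, €56,382.48):
Base rate for 8003.48.44 is 7.5% + €0.50/pair.
Duty = €56,382.48 × 7.5% + 452 × €0.50 = €4,454.69.
Line 2 (7705.12.88, Farius, 1,738 kg, €249,455.14):
Base rate for 7705.12.88 is 0.5%.
Origin Farius is the FTA partner but 7705.12.88 is not on the preference list; base rate stands.
The additional-duty order on 7705.12.88 targets Ulica, not Farius; it does not apply.
Duty = €249,455.14 × 0.5% = €1,247.28.
Line 3 (9203.95.10, Farius, 2,458 liters, €210,208.16):
Base rate for 9203.95.10 is 1.5% + €1.34/liter.
Origin Farius qualifies under the Bralania–Farius agreement and 9203.95.10 is covered: preferential rate 0.5% applies instead.
The additional-duty order on 9203.95.10 targets Ulica, not Farius; it does not apply.
Duty = €210,208.16 × 0.5% = €1,051.04.
Total = €4,454.69 + €1,247.28 + €1,051.04 = €6,753.01.

€6,753.01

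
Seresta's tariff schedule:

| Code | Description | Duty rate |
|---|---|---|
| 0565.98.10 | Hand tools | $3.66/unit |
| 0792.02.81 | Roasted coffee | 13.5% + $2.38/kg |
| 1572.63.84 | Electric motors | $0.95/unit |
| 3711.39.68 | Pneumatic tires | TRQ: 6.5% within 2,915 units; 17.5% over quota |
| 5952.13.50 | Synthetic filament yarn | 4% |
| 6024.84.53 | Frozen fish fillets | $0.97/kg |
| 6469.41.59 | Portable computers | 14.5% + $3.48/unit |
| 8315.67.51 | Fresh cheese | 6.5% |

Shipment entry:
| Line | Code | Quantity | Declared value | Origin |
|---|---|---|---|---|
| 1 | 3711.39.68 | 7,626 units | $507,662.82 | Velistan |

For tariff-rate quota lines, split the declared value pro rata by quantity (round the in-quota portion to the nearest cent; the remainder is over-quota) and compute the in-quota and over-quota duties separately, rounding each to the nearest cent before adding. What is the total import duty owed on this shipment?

Line 1 (3711.39.68, Velistan, 7,626 units, $507,662.82):
Code 3711.39.68 is under a tariff-rate quota (threshold 2,915 units). In-quota: 2,915 units at 6.5%; over-quota: 4,711 units at 17.5%.
Pro-rata value split: in-quota = $507,662.82 × 2,915/7,626 = $194,051.55; over-quota = $507,662.82 − $194,051.55 = $313,611.27.
In-quota duty = $194,051.55 × 6.5% = $12,613.35. Over-quota duty = $313,611.27 × 17.5% = $54,881.97.
Line duty = $12,613.35 + $54,881.97 = $67,495.32.

$67,495.32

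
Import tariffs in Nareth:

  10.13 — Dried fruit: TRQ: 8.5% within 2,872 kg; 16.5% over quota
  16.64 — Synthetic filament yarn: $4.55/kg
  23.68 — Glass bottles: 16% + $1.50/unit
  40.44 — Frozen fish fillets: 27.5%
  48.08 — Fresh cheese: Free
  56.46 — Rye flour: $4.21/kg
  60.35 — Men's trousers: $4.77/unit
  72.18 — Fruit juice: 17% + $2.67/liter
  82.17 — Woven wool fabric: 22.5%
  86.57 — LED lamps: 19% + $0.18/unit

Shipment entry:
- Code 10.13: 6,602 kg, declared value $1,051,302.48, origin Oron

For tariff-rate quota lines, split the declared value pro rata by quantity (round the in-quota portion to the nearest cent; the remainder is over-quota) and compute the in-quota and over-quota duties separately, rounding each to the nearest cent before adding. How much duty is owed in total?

$136,877.93

Line 1 (10.13, Oron, 6,602 kg, $1,051,302.48):
Code 10.13 is under a tariff-rate quota (threshold 2,872 kg). In-quota: 2,872 kg at 8.5%; over-quota: 3,730 kg at 16.5%.
Pro-rata value split: in-quota = $1,051,302.48 × 2,872/6,602 = $457,337.28; over-quota = $1,051,302.48 − $457,337.28 = $593,965.20.
In-quota duty = $457,337.28 × 8.5% = $38,873.67. Over-quota duty = $593,965.20 × 16.5% = $98,004.26.
Line duty = $38,873.67 + $98,004.26 = $136,877.93.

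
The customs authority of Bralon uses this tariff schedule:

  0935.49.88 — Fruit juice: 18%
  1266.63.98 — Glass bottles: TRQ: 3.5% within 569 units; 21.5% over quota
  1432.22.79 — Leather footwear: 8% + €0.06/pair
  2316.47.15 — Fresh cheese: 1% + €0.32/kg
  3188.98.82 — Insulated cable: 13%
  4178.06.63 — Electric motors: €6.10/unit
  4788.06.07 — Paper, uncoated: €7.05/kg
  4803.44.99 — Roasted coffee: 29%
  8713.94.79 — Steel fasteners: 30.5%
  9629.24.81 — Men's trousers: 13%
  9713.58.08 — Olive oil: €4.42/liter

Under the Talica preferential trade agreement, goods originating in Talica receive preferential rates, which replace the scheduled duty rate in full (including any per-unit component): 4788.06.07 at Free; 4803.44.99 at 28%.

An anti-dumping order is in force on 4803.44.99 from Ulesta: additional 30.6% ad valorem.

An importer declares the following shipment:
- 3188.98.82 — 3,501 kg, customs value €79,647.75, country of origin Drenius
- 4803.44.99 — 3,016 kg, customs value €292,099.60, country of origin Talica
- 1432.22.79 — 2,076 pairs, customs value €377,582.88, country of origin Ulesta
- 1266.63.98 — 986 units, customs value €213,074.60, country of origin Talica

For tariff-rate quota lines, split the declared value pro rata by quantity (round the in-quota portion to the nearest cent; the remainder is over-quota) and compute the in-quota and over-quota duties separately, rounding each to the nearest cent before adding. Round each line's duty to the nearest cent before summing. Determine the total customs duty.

€146,151.37

Line 1 (3188.98.82, Drenius, 3,501 kg, €79,647.75):
Base rate for 3188.98.82 is 13%.
Duty = €79,647.75 × 13% = €10,354.21.
Line 2 (4803.44.99, Talica, 3,016 kg, €292,099.60):
Base rate for 4803.44.99 is 29%.
Origin Talica qualifies under the Bralon–Talica agreement and 4803.44.99 is covered: preferential rate 28% applies instead.
The additional-duty order on 4803.44.99 targets Ulesta, not Talica; it does not apply.
Duty = €292,099.60 × 28% = €81,787.89.
Line 3 (1432.22.79, Ulesta, 2,076 pairs, €377,582.88):
Base rate for 1432.22.79 is 8% + €0.06/pair.
Duty = €377,582.88 × 8% + 2,076 × €0.06 = €30,331.19.
Line 4 (1266.63.98, Talica, 986 units, €213,074.60):
Code 1266.63.98 is under a tariff-rate quota (threshold 569 units). In-quota: 569 units at 3.5%; over-quota: 417 units at 21.5%.
Pro-rata value split: in-quota = €213,074.60 × 569/986 = €122,960.90; over-quota = €213,074.60 − €122,960.90 = €90,113.70.
In-quota duty = €122,960.90 × 3.5% = €4,303.63. Over-quota duty = €90,113.70 × 21.5% = €19,374.45.
Line duty = €4,303.63 + €19,374.45 = €23,678.08.
Total = €10,354.21 + €81,787.89 + €30,331.19 + €23,678.08 = €146,151.37.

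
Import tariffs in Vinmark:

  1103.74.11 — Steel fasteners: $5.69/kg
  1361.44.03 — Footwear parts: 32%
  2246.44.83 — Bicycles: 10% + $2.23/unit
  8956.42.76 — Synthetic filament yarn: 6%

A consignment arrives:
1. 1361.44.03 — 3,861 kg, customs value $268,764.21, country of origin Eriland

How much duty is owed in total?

$86,004.55

Line 1 (1361.44.03, Eriland, 3,861 kg, $268,764.21):
Base rate for 1361.44.03 is 32%.
Duty = $268,764.21 × 32% = $86,004.55.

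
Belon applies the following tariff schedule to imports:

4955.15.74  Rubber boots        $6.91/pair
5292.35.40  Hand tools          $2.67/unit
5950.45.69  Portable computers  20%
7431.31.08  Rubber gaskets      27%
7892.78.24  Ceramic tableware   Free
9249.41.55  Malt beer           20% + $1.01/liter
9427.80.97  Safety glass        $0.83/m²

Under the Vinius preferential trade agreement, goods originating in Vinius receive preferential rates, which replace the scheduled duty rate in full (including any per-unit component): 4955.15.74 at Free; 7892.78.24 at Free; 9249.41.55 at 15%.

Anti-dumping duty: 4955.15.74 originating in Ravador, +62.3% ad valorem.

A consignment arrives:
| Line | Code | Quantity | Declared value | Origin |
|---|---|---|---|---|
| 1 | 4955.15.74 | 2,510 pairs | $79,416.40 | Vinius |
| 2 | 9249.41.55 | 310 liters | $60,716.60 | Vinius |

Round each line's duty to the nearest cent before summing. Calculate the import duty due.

$9,107.49

Line 1 (4955.15.74, Vinius, 2,510 pairs, $79,416.40):
Base rate for 4955.15.74 is $6.91/pair.
Origin Vinius qualifies under the Belon–Vinius agreement and 4955.15.74 is covered: preferential rate Free applies instead.
The additional-duty order on 4955.15.74 targets Ravador, not Vinius; it does not apply.
Duty = $79,416.40 × 0% = $0.00.
Line 2 (9249.41.55, Vinius, 310 liters, $60,716.60):
Base rate for 9249.41.55 is 20% + $1.01/liter.
Origin Vinius qualifies under the Belon–Vinius agreement and 9249.41.55 is covered: preferential rate 15% applies instead.
Duty = $60,716.60 × 15% = $9,107.49.
Total = $0.00 + $9,107.49 = $9,107.49.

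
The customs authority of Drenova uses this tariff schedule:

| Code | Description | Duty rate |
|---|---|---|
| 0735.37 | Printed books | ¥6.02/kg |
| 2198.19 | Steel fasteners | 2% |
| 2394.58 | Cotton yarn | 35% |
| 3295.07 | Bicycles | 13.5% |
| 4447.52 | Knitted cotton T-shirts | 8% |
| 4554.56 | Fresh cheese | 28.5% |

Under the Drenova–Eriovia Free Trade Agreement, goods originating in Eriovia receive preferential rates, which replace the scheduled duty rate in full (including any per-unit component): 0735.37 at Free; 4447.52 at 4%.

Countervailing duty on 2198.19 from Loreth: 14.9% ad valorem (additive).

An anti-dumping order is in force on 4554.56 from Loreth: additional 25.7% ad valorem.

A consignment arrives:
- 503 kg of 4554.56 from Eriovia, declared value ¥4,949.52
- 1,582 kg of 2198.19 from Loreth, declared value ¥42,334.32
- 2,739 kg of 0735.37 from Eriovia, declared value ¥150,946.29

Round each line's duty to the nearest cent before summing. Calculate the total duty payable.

Line 1 (4554.56, Eriovia, 503 kg, ¥4,949.52):
Base rate for 4554.56 is 28.5%.
Origin Eriovia is the FTA partner but 4554.56 is not on the preference list; base rate stands.
The additional-duty order on 4554.56 targets Loreth, not Eriovia; it does not apply.
Duty = ¥4,949.52 × 28.5% = ¥1,410.61.
Line 2 (2198.19, Loreth, 1,582 kg, ¥42,334.32):
Base rate for 2198.19 is 2%.
Additional duty on 2198.19 from Loreth: +14.9%. Applied ad valorem rate: 2% + 14.9% = 16.9%.
Duty = ¥42,334.32 × 16.9% = ¥7,154.50.
Line 3 (0735.37, Eriovia, 2,739 kg, ¥150,946.29):
Base rate for 0735.37 is ¥6.02/kg.
Origin Eriovia qualifies under the Drenova–Eriovia agreement and 0735.37 is covered: preferential rate Free applies instead.
Duty = ¥150,946.29 × 0% = ¥0.00.
Total = ¥1,410.61 + ¥7,154.50 + ¥0.00 = ¥8,565.11.

¥8,565.11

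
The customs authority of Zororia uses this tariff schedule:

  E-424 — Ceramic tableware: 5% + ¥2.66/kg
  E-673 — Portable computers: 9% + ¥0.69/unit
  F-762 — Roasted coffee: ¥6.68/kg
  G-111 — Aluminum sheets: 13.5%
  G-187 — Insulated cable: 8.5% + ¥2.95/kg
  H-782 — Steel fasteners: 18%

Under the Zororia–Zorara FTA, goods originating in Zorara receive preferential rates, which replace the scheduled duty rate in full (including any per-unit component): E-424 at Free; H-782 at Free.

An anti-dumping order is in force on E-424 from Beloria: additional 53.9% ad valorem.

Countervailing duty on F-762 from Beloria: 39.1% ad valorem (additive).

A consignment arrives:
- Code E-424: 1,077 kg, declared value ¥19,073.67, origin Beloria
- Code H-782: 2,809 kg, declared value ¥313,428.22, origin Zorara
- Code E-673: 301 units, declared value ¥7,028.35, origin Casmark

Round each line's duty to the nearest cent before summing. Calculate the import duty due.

Line 1 (E-424, Beloria, 1,077 kg, ¥19,073.67):
Base rate for E-424 is 5% + ¥2.66/kg.
E-424 has an FTA preferential rate, but origin Beloria is not Zorara; base rate stands.
Additional duty on E-424 from Beloria: +53.9%. Applied ad valorem rate: 5% + 53.9% = 58.9%.
Duty = ¥19,073.67 × 58.9% + 1,077 × ¥2.66 = ¥14,099.21.
Line 2 (H-782, Zorara, 2,809 kg, ¥313,428.22):
Base rate for H-782 is 18%.
Origin Zorara qualifies under the Zororia–Zorara agreement and H-782 is covered: preferential rate Free applies instead.
Duty = ¥313,428.22 × 0% = ¥0.00.
Line 3 (E-673, Casmark, 301 units, ¥7,028.35):
Base rate for E-673 is 9% + ¥0.69/unit.
Duty = ¥7,028.35 × 9% + 301 × ¥0.69 = ¥840.24.
Total = ¥14,099.21 + ¥0.00 + ¥840.24 = ¥14,939.45.

¥14,939.45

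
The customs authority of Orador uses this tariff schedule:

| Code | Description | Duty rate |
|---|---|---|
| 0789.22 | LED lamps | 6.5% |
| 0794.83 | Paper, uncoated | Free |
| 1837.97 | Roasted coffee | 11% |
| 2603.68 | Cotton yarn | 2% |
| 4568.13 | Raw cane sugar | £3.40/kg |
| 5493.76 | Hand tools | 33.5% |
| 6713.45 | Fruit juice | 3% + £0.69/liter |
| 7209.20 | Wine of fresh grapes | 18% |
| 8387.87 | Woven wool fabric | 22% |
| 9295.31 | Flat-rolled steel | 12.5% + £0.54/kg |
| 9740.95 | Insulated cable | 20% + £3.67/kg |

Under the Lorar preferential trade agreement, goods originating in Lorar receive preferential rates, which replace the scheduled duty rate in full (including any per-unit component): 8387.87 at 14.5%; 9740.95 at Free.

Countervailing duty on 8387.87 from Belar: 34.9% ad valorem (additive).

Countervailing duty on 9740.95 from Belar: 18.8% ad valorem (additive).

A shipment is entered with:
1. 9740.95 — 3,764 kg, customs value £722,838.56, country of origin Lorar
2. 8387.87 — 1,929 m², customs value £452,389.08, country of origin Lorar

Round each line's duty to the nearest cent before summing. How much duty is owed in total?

Line 1 (9740.95, Lorar, 3,764 kg, £722,838.56):
Base rate for 9740.95 is 20% + £3.67/kg.
Origin Lorar qualifies under the Orador–Lorar agreement and 9740.95 is covered: preferential rate Free applies instead.
The additional-duty order on 9740.95 targets Belar, not Lorar; it does not apply.
Duty = £722,838.56 × 0% = £0.00.
Line 2 (8387.87, Lorar, 1,929 m², £452,389.08):
Base rate for 8387.87 is 22%.
Origin Lorar qualifies under the Orador–Lorar agreement and 8387.87 is covered: preferential rate 14.5% applies instead.
The additional-duty order on 8387.87 targets Belar, not Lorar; it does not apply.
Duty = £452,389.08 × 14.5% = £65,596.42.
Total = £0.00 + £65,596.42 = £65,596.42.

£65,596.42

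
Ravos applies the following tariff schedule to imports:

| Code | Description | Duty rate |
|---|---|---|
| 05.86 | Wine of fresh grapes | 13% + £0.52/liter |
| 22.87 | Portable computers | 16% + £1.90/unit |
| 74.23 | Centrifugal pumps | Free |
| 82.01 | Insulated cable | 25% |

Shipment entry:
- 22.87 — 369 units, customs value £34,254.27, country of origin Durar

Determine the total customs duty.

£6,181.78

Line 1 (22.87, Durar, 369 units, £34,254.27):
Base rate for 22.87 is 16% + £1.90/unit.
Duty = £34,254.27 × 16% + 369 × £1.90 = £6,181.78.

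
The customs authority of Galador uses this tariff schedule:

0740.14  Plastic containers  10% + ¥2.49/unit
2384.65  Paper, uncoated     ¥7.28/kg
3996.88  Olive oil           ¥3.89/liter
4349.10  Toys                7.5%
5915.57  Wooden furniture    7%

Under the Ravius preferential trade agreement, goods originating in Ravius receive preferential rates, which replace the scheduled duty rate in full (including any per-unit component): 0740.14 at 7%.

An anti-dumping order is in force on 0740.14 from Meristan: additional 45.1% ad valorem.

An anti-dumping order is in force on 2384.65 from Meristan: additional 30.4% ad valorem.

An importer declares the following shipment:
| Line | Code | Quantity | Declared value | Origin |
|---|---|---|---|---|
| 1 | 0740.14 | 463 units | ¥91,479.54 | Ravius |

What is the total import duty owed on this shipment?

¥6,403.57

Line 1 (0740.14, Ravius, 463 units, ¥91,479.54):
Base rate for 0740.14 is 10% + ¥2.49/unit.
Origin Ravius qualifies under the Galador–Ravius agreement and 0740.14 is covered: preferential rate 7% applies instead.
The additional-duty order on 0740.14 targets Meristan, not Ravius; it does not apply.
Duty = ¥91,479.54 × 7% = ¥6,403.57.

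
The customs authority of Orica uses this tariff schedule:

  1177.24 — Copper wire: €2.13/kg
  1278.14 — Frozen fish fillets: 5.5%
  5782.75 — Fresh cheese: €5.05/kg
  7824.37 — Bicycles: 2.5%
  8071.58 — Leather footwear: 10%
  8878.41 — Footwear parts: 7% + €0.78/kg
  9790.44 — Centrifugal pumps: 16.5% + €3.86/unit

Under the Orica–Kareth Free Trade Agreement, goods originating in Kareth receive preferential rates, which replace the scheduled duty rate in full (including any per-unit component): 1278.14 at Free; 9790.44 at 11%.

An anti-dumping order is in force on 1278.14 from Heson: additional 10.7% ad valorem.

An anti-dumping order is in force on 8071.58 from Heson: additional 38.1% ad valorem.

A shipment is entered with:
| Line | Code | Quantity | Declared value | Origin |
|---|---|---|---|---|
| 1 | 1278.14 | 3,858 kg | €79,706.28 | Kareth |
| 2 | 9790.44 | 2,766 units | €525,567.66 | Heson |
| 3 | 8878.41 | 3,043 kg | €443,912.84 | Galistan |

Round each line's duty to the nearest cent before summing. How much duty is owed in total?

Line 1 (1278.14, Kareth, 3,858 kg, €79,706.28):
Base rate for 1278.14 is 5.5%.
Origin Kareth qualifies under the Orica–Kareth agreement and 1278.14 is covered: preferential rate Free applies instead.
The additional-duty order on 1278.14 targets Heson, not Kareth; it does not apply.
Duty = €79,706.28 × 0% = €0.00.
Line 2 (9790.44, Heson, 2,766 units, €525,567.66):
Base rate for 9790.44 is 16.5% + €3.86/unit.
9790.44 has an FTA preferential rate, but origin Heson is not Kareth; base rate stands.
Duty = €525,567.66 × 16.5% + 2,766 × €3.86 = €97,395.42.
Line 3 (8878.41, Galistan, 3,043 kg, €443,912.84):
Base rate for 8878.41 is 7% + €0.78/kg.
Duty = €443,912.84 × 7% + 3,043 × €0.78 = €33,447.44.
Total = €0.00 + €97,395.42 + €33,447.44 = €130,842.86.

€130,842.86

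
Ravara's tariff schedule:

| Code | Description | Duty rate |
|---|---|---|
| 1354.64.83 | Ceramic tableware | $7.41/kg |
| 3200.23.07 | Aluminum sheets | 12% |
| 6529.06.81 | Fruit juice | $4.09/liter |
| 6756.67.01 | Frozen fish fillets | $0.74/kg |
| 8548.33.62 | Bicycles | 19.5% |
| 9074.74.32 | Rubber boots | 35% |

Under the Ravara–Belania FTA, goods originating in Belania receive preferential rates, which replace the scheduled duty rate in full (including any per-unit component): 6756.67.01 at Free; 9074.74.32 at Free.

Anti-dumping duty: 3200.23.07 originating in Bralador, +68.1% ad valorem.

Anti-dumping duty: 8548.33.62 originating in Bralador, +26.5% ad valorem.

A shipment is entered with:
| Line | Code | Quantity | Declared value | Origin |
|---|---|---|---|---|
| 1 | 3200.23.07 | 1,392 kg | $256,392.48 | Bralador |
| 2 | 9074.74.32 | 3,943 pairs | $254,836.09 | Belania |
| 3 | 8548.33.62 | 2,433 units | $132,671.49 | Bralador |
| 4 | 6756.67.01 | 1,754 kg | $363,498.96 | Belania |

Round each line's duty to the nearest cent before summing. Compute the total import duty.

$266,399.27

Line 1 (3200.23.07, Bralador, 1,392 kg, $256,392.48):
Base rate for 3200.23.07 is 12%.
Additional duty on 3200.23.07 from Bralador: +68.1%. Applied ad valorem rate: 12% + 68.1% = 80.1%.
Duty = $256,392.48 × 80.1% = $205,370.38.
Line 2 (9074.74.32, Belania, 3,943 pairs, $254,836.09):
Base rate for 9074.74.32 is 35%.
Origin Belania qualifies under the Ravara–Belania agreement and 9074.74.32 is covered: preferential rate Free applies instead.
Duty = $254,836.09 × 0% = $0.00.
Line 3 (8548.33.62, Bralador, 2,433 units, $132,671.49):
Base rate for 8548.33.62 is 19.5%.
Additional duty on 8548.33.62 from Bralador: +26.5%. Applied ad valorem rate: 19.5% + 26.5% = 46%.
Duty = $132,671.49 × 46% = $61,028.89.
Line 4 (6756.67.01, Belania, 1,754 kg, $363,498.96):
Base rate for 6756.67.01 is $0.74/kg.
Origin Belania qualifies under the Ravara–Belania agreement and 6756.67.01 is covered: preferential rate Free applies instead.
Duty = $363,498.96 × 0% = $0.00.
Total = $205,370.38 + $0.00 + $61,028.89 + $0.00 = $266,399.27.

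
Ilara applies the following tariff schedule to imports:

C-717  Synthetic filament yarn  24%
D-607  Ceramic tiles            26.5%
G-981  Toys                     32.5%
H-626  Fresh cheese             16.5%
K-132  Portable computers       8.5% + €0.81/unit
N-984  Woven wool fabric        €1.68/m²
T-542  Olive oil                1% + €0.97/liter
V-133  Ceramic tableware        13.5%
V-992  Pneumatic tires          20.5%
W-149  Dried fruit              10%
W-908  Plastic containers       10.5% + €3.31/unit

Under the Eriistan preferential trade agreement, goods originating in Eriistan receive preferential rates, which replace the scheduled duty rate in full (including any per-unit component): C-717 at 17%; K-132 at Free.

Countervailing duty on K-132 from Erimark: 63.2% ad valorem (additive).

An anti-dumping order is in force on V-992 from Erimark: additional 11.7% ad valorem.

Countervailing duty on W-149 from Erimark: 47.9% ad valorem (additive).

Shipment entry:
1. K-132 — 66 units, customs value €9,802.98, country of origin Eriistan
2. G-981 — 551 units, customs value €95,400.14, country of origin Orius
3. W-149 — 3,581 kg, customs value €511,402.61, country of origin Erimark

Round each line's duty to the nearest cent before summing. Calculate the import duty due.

€327,107.16

Line 1 (K-132, Eriistan, 66 units, €9,802.98):
Base rate for K-132 is 8.5% + €0.81/unit.
Origin Eriistan qualifies under the Ilara–Eriistan agreement and K-132 is covered: preferential rate Free applies instead.
The additional-duty order on K-132 targets Erimark, not Eriistan; it does not apply.
Duty = €9,802.98 × 0% = €0.00.
Line 2 (G-981, Orius, 551 units, €95,400.14):
Base rate for G-981 is 32.5%.
Duty = €95,400.14 × 32.5% = €31,005.05.
Line 3 (W-149, Erimark, 3,581 kg, €511,402.61):
Base rate for W-149 is 10%.
Additional duty on W-149 from Erimark: +47.9%. Applied ad valorem rate: 10% + 47.9% = 57.9%.
Duty = €511,402.61 × 57.9% = €296,102.11.
Total = €0.00 + €31,005.05 + €296,102.11 = €327,107.16.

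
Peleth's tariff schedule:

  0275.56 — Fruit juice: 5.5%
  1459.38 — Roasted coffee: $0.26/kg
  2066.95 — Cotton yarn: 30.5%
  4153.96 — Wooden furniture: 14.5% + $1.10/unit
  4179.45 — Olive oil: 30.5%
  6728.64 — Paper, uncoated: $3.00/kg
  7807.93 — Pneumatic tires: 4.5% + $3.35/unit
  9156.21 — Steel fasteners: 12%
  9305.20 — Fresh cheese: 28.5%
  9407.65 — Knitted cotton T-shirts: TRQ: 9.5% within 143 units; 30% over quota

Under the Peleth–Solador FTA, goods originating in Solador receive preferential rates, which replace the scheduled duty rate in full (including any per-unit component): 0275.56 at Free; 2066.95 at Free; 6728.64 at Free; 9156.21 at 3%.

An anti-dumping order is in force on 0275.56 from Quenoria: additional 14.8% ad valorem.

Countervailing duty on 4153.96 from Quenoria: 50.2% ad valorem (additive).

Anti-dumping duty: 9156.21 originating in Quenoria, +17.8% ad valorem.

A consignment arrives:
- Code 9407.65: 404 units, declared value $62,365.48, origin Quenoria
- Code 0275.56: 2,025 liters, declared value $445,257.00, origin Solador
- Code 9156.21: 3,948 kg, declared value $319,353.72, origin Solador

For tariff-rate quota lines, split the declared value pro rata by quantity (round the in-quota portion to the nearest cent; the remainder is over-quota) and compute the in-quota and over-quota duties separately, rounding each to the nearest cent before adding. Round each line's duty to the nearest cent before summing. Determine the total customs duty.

Line 1 (9407.65, Quenoria, 404 units, $62,365.48):
Code 9407.65 is under a tariff-rate quota (threshold 143 units). In-quota: 143 units at 9.5%; over-quota: 261 units at 30%.
Pro-rata value split: in-quota = $62,365.48 × 143/404 = $22,074.91; over-quota = $62,365.48 − $22,074.91 = $40,290.57.
In-quota duty = $22,074.91 × 9.5% = $2,097.12. Over-quota duty = $40,290.57 × 30% = $12,087.17.
Line duty = $2,097.12 + $12,087.17 = $14,184.29.
Line 2 (0275.56, Solador, 2,025 liters, $445,257.00):
Base rate for 0275.56 is 5.5%.
Origin Solador qualifies under the Peleth–Solador agreement and 0275.56 is covered: preferential rate Free applies instead.
The additional-duty order on 0275.56 targets Quenoria, not Solador; it does not apply.
Duty = $445,257.00 × 0% = $0.00.
Line 3 (9156.21, Solador, 3,948 kg, $319,353.72):
Base rate for 9156.21 is 12%.
Origin Solador qualifies under the Peleth–Solador agreement and 9156.21 is covered: preferential rate 3% applies instead.
The additional-duty order on 9156.21 targets Quenoria, not Solador; it does not apply.
Duty = $319,353.72 × 3% = $9,580.61.
Total = $14,184.29 + $0.00 + $9,580.61 = $23,764.90.

$23,764.90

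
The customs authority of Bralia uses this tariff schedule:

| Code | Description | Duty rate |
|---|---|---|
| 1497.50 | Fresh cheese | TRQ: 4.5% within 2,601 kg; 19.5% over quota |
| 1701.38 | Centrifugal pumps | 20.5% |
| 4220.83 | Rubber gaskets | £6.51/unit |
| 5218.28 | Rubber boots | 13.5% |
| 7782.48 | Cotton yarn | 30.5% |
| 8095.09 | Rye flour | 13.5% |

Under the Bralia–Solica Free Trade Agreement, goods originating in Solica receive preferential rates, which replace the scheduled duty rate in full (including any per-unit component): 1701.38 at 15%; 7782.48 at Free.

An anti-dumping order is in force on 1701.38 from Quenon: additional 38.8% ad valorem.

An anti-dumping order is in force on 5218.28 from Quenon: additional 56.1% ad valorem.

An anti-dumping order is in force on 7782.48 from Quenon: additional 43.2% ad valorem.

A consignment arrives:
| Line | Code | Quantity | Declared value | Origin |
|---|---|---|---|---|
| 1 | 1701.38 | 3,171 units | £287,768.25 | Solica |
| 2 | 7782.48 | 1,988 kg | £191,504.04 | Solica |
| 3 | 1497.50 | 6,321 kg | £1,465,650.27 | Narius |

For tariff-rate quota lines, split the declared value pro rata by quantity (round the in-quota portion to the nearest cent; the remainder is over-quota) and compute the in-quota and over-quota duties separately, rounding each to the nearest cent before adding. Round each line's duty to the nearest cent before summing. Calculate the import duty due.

Line 1 (1701.38, Solica, 3,171 units, £287,768.25):
Base rate for 1701.38 is 20.5%.
Origin Solica qualifies under the Bralia–Solica agreement and 1701.38 is covered: preferential rate 15% applies instead.
The additional-duty order on 1701.38 targets Quenon, not Solica; it does not apply.
Duty = £287,768.25 × 15% = £43,165.24.
Line 2 (7782.48, Solica, 1,988 kg, £191,504.04):
Base rate for 7782.48 is 30.5%.
Origin Solica qualifies under the Bralia–Solica agreement and 7782.48 is covered: preferential rate Free applies instead.
The additional-duty order on 7782.48 targets Quenon, not Solica; it does not apply.
Duty = £191,504.04 × 0% = £0.00.
Line 3 (1497.50, Narius, 6,321 kg, £1,465,650.27):
Code 1497.50 is under a tariff-rate quota (threshold 2,601 kg). In-quota: 2,601 kg at 4.5%; over-quota: 3,720 kg at 19.5%.
Pro-rata value split: in-quota = £1,465,650.27 × 2,601/6,321 = £603,093.87; over-quota = £1,465,650.27 − £603,093.87 = £862,556.40.
In-quota duty = £603,093.87 × 4.5% = £27,139.22. Over-quota duty = £862,556.40 × 19.5% = £168,198.50.
Line duty = £27,139.22 + £168,198.50 = £195,337.72.
Total = £43,165.24 + £0.00 + £195,337.72 = £238,502.96.

£238,502.96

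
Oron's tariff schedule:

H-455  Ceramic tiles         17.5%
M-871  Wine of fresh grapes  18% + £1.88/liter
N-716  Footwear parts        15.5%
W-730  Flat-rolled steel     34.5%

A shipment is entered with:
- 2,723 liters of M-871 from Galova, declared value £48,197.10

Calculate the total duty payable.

Line 1 (M-871, Galova, 2,723 liters, £48,197.10):
Base rate for M-871 is 18% + £1.88/liter.
Duty = £48,197.10 × 18% + 2,723 × £1.88 = £13,794.72.

£13,794.72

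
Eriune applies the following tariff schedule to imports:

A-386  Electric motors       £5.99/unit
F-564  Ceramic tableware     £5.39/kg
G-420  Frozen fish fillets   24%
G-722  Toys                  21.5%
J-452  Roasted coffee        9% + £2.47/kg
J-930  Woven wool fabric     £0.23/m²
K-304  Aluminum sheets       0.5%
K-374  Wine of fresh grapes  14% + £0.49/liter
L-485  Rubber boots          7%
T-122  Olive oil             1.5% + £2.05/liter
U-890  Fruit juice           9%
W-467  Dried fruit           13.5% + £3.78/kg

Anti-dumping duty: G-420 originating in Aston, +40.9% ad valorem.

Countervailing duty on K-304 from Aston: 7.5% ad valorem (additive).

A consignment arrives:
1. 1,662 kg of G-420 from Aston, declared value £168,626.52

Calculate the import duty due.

£109,438.61

Line 1 (G-420, Aston, 1,662 kg, £168,626.52):
Base rate for G-420 is 24%.
Additional duty on G-420 from Aston: +40.9%. Applied ad valorem rate: 24% + 40.9% = 64.9%.
Duty = £168,626.52 × 64.9% = £109,438.61.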